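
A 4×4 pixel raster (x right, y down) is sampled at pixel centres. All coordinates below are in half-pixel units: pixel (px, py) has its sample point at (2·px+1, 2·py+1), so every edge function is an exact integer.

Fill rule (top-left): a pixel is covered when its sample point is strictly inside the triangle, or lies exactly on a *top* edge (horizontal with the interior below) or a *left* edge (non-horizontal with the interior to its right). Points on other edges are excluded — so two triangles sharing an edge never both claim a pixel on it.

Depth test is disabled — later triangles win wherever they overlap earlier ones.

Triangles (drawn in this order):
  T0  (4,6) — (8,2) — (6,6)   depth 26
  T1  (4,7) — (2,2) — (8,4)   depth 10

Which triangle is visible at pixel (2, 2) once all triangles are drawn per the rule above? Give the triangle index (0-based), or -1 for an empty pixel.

T0:
  2·area = 8
  edge (4, 6)→(8, 2): d=(4,-4) top-left  bias=+0
  edge (8, 2)→(6, 6): d=(-2,4) right/bottom  bias=-1
  edge (6, 6)→(4, 6): d=(-2,0) right/bottom  bias=-1
    (3,1)@(7, 3): e=[0,2,6] → #  [on edge]
    (2,2)@(5, 5): e=[0,6,2] → #  [on edge]
    (3,2)@(7, 5): e=[8,-2,2] → ·
    (1,3)@(3, 7): e=[0,10,-2] → ·  [on edge]
    (2,3)@(5, 7): e=[8,2,-2] → ·
  covered (2 px):
    · · · ·
    · · · #
    · · # ·
    · · · ·
T1:
  2·area = 26
  edge (4, 7)→(2, 2): d=(-2,-5) top-left  bias=+0
  edge (2, 2)→(8, 4): d=(6,2) right/bottom  bias=-1
  edge (8, 4)→(4, 7): d=(-4,3) right/bottom  bias=-1
    (1,1)@(3, 3): e=[3,4,19] → #
    (2,1)@(5, 3): e=[13,0,13] → ·  [on edge]
    (1,2)@(3, 5): e=[-1,16,11] → ·
    (2,2)@(5, 5): e=[9,12,5] → #
    (3,2)@(7, 5): e=[19,8,-1] → ·
    (2,3)@(5, 7): e=[5,24,-3] → ·
  covered (2 px):
    · · · ·
    · # · ·
    · · # ·
    · · · ·

Z-buffer (winner per pixel, '.' = empty):
  . . . .
  . 1 . 0
  . . 1 .
  . . . .

Result: 1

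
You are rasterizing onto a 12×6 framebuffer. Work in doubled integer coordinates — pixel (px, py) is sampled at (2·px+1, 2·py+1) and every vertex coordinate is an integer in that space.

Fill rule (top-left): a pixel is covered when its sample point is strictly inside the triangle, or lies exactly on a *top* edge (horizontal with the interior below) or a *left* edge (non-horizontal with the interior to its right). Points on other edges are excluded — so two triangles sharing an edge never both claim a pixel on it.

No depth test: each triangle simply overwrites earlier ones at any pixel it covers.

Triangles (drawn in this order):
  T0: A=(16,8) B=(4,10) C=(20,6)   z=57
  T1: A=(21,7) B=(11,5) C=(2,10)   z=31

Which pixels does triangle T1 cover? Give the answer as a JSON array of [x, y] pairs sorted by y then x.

T0:
  2·area = 16
  edge (16, 8)→(4, 10): d=(-12,2) right/bottom  bias=-1
  edge (4, 10)→(20, 6): d=(16,-4) top-left  bias=+0
  edge (20, 6)→(16, 8): d=(-4,2) right/bottom  bias=-1
    (8,3)@(17, 7): e=[10,4,2] → X
    (9,3)@(19, 7): e=[6,12,-2] → .
    (4,4)@(9, 9): e=[2,4,10] → X
    (5,4)@(11, 9): e=[-2,12,6] → .
    (8,4)@(17, 9): e=[-14,36,-6] → .
    (4,5)@(9, 11): e=[-22,36,2] → .
  covered (2 px):
    . . . . . . . . . . . .
    . . . . . . . . . . . .
    . . . . . . . . . . . .
    . . . . . . . . X . . .
    . . . . X . . . . . . .
    . . . . . . . . . . . .
T1:
  2·area = 68  (B↔C swapped to make it positive)
  edge (21, 7)→(2, 10): d=(-19,3) right/bottom  bias=-1
  edge (2, 10)→(11, 5): d=(9,-5) top-left  bias=+0
  edge (11, 5)→(21, 7): d=(10,2) right/bottom  bias=-1
    (0,1)@(1, 3): e=[136,-68,0] → .  [on edge]
    (5,2)@(11, 5): e=[68,0,0] → .  [on edge]
    (4,3)@(9, 7): e=[36,8,24] → X
    (5,3)@(11, 7): e=[30,18,20] → X
    (6,3)@(13, 7): e=[24,28,16] → X
    (7,3)@(15, 7): e=[18,38,12] → X
    (8,3)@(17, 7): e=[12,48,8] → X
    (9,3)@(19, 7): e=[6,58,4] → X
    (10,3)@(21, 7): e=[0,68,0] → .  [on edge]
    (2,4)@(5, 9): e=[10,6,52] → X
    (3,4)@(7, 9): e=[4,16,48] → X
    (4,4)@(9, 9): e=[-2,26,44] → .
  covered (8 px):
    . . . . . . . . . . . .
    . . . . . . . . . . . .
    . . . . . . . . . . . .
    . . . . X X X X X X . .
    . . X X . . . . . . . .
    . . . . . . . . . . . .

Final: [[4,3],[5,3],[6,3],[7,3],[8,3],[9,3],[2,4],[3,4]]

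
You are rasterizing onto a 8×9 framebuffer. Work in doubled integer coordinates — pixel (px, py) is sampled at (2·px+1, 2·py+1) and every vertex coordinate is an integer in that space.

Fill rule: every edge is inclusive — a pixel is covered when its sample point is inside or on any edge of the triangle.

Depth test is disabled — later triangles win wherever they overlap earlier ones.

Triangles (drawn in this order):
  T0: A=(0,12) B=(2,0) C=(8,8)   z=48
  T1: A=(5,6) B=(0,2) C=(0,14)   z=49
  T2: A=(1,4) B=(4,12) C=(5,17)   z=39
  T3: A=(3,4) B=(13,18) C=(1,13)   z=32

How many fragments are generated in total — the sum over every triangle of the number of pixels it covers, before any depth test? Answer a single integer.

T0:
  2·area = 88
  edge (0, 12)→(2, 0): d=(2,-12) inclusive
  edge (2, 0)→(8, 8): d=(6,8) inclusive
  edge (8, 8)→(0, 12): d=(-8,4) inclusive
    (1,1)@(3, 3): e=[18,10,60] → #
    (2,1)@(5, 3): e=[42,-6,52] → ·
    (1,2)@(3, 5): e=[22,22,44] → #
    (2,2)@(5, 5): e=[46,6,36] → #
    (3,2)@(7, 5): e=[70,-10,28] → ·
    (0,3)@(1, 7): e=[2,50,36] → #
    (3,3)@(7, 7): e=[74,2,12] → #
    (4,3)@(9, 7): e=[98,-14,4] → ·
    (0,4)@(1, 9): e=[6,62,20] → #
    (3,4)@(7, 9): e=[78,14,-4] → ·
    (0,5)@(1, 11): e=[10,74,4] → #
    (1,5)@(3, 11): e=[34,58,-4] → ·
  covered (11 px):
    · · · · · · · ·
    · # · · · · · ·
    · # # · · · · ·
    # # # # · · · ·
    # # # · · · · ·
    # · · · · · · ·
    · · · · · · · ·
    · · · · · · · ·
    · · · · · · · ·
T1:
  2·area = 60  (B↔C swapped to make it positive)
  edge (5, 6)→(0, 14): d=(-5,8) inclusive
  edge (0, 14)→(0, 2): d=(0,-12) inclusive
  edge (0, 2)→(5, 6): d=(5,4) inclusive
    (0,1)@(1, 3): e=[47,12,1] → #
    (1,1)@(3, 3): e=[31,36,-7] → ·
    (0,2)@(1, 5): e=[37,12,11] → #
    (1,2)@(3, 5): e=[21,36,3] → #
    (2,2)@(5, 5): e=[5,60,-5] → ·
    (0,3)@(1, 7): e=[27,12,21] → #
    (2,3)@(5, 7): e=[-5,60,5] → ·
    (0,4)@(1, 9): e=[17,12,31] → #
    (2,4)@(5, 9): e=[-15,60,15] → ·
    (0,5)@(1, 11): e=[7,12,41] → #
    (1,5)@(3, 11): e=[-9,36,33] → ·
    (0,6)@(1, 13): e=[-3,12,51] → ·
  covered (8 px):
    · · · · · · · ·
    # · · · · · · ·
    # # · · · · · ·
    # # · · · · · ·
    # # · · · · · ·
    # · · · · · · ·
    · · · · · · · ·
    · · · · · · · ·
    · · · · · · · ·
T2:
  2·area = 7
  edge (1, 4)→(4, 12): d=(3,8) inclusive
  edge (4, 12)→(5, 17): d=(1,5) inclusive
  edge (5, 17)→(1, 4): d=(-4,-13) inclusive
    (1,3)@(3, 7): e=[-7,0,14] → ·  [on edge]
    (2,8)@(5, 17): e=[7,0,0] → #  [on edge]
    (3,8)@(7, 17): e=[-9,-10,26] → ·
  covered (1 px):
    · · · · · · · ·
    · · · · · · · ·
    · · · · · · · ·
    · · · · · · · ·
    · · · · · · · ·
    · · · · · · · ·
    · · · · · · · ·
    · · · · · · · ·
    · · # · · · · ·
T3:
  2·area = 118
  edge (3, 4)→(13, 18): d=(10,14) inclusive
  edge (13, 18)→(1, 13): d=(-12,-5) inclusive
  edge (1, 13)→(3, 4): d=(2,-9) inclusive
    (1,2)@(3, 5): e=[10,106,2] → #
    (2,2)@(5, 5): e=[-18,116,20] → ·
    (1,3)@(3, 7): e=[30,82,6] → #
    (2,3)@(5, 7): e=[2,92,24] → #
    (3,3)@(7, 7): e=[-26,102,42] → ·
    (1,4)@(3, 9): e=[50,58,10] → #
    (3,4)@(7, 9): e=[-6,78,46] → ·
    (1,5)@(3, 11): e=[70,34,14] → #
    (3,5)@(7, 11): e=[14,54,50] → #
    (4,5)@(9, 11): e=[-14,64,68] → ·
    (0,6)@(1, 13): e=[118,0,0] → #  [on edge]
    (4,6)@(9, 13): e=[6,40,72] → #
  covered (16 px):
    · · · · · · · ·
    · · · · · · · ·
    · # · · · · · ·
    · # # · · · · ·
    · # # · · · · ·
    · # # # · · · ·
    # # # # # · · ·
    · · · # # · · ·
    · · · · · # · ·

Result: 36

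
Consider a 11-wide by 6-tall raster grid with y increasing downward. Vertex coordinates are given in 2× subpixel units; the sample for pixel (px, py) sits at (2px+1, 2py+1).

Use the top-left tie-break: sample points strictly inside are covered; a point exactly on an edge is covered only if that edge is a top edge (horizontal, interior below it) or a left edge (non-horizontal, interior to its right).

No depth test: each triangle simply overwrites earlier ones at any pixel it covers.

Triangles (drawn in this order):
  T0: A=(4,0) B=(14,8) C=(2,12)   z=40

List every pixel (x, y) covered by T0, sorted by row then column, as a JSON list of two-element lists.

T0:
  2·area = 136
  edge (4, 0)→(14, 8): d=(10,8) right/bottom  bias=-1
  edge (14, 8)→(2, 12): d=(-12,4) right/bottom  bias=-1
  edge (2, 12)→(4, 0): d=(2,-12) top-left  bias=+0
    (2,0)@(5, 1): e=[2,120,14] → █
    (3,0)@(7, 1): e=[-14,112,38] → ·
    (2,1)@(5, 3): e=[22,96,18] → █
    (3,1)@(7, 3): e=[6,88,42] → █
    (4,1)@(9, 3): e=[-10,80,66] → ·
    (2,2)@(5, 5): e=[42,72,22] → █
    (4,2)@(9, 5): e=[10,56,70] → █
    (5,2)@(11, 5): e=[-6,48,94] → ·
    (1,3)@(3, 7): e=[78,56,2] → █
    (5,3)@(11, 7): e=[14,24,98] → █
    (6,3)@(13, 7): e=[-2,16,122] → ·
    (8,3)@(17, 7): e=[-34,0,170] → ·  [on edge]
    (5,4)@(11, 9): e=[34,0,102] → ·  [on edge]
    (2,5)@(5, 11): e=[102,0,34] → ·  [on edge]
  covered (16 px):
    · · █ · · · · · · · ·
    · · █ █ · · · · · · ·
    · · █ █ █ · · · · · ·
    · █ █ █ █ █ · · · · ·
    · █ █ █ █ · · · · · ·
    · █ · · · · · · · · ·

Final: [[2,0],[2,1],[3,1],[2,2],[3,2],[4,2],[1,3],[2,3],[3,3],[4,3],[5,3],[1,4],[2,4],[3,4],[4,4],[1,5]]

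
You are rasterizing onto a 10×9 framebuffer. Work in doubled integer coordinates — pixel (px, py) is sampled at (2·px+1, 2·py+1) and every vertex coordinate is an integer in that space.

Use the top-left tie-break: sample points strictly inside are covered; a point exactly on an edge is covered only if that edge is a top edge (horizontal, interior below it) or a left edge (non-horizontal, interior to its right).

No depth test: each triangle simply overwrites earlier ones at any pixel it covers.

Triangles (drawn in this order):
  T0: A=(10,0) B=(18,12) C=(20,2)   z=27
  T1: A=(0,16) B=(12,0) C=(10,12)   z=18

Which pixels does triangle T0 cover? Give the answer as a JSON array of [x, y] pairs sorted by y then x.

T0:
  2·area = 104  (B↔C swapped to make it positive)
  edge (10, 0)→(20, 2): d=(10,2) right/bottom  bias=-1
  edge (20, 2)→(18, 12): d=(-2,10) right/bottom  bias=-1
  edge (18, 12)→(10, 0): d=(-8,-12) top-left  bias=+0
    (5,0)@(11, 1): e=[8,92,4] → █
    (6,0)@(13, 1): e=[4,72,28] → █
    (7,0)@(15, 1): e=[0,52,52] → ·  [on edge]
    (5,1)@(11, 3): e=[28,88,-12] → ·
    (6,1)@(13, 3): e=[24,68,12] → █
    (7,1)@(15, 3): e=[20,48,36] → █
    (8,1)@(17, 3): e=[16,28,60] → █
    (9,1)@(19, 3): e=[12,8,84] → █
    (6,2)@(13, 5): e=[44,64,-4] → ·
    (7,2)@(15, 5): e=[40,44,20] → █
    (7,3)@(15, 7): e=[60,40,4] → █
    (9,3)@(19, 7): e=[52,0,52] → ·  [on edge]
    (8,8)@(17, 17): e=[156,0,-52] → ·  [on edge]
  covered (12 px):
    · · · · · █ █ · · ·
    · · · · · · █ █ █ █
    · · · · · · · █ █ █
    · · · · · · · █ █ ·
    · · · · · · · · █ ·
    · · · · · · · · · ·
    · · · · · · · · · ·
    · · · · · · · · · ·
    · · · · · · · · · ·
T1:
  2·area = 112
  edge (0, 16)→(12, 0): d=(12,-16) top-left  bias=+0
  edge (12, 0)→(10, 12): d=(-2,12) right/bottom  bias=-1
  edge (10, 12)→(0, 16): d=(-10,4) right/bottom  bias=-1
    (5,1)@(11, 3): e=[20,6,86] → █
    (6,1)@(13, 3): e=[52,-18,78] → ·
    (4,2)@(9, 5): e=[12,26,74] → █
    (6,2)@(13, 5): e=[76,-22,58] → ·
    (3,3)@(7, 7): e=[4,46,62] → █
    (5,3)@(11, 7): e=[68,-2,46] → ·
    (3,4)@(7, 9): e=[28,42,42] → █
    (5,4)@(11, 9): e=[92,-6,26] → ·
    (2,5)@(5, 11): e=[20,62,30] → █
    (5,5)@(11, 11): e=[116,-10,6] → ·
    (1,6)@(3, 13): e=[12,82,18] → █
    (4,6)@(9, 13): e=[108,10,-6] → ·
  covered (14 px):
    · · · · · · · · · ·
    · · · · · █ · · · ·
    · · · · █ █ · · · ·
    · · · █ █ · · · · ·
    · · · █ █ · · · · ·
    · · █ █ █ · · · · ·
    · █ █ █ · · · · · ·
    █ · · · · · · · · ·
    · · · · · · · · · ·

Result: [[5,0],[6,0],[6,1],[7,1],[8,1],[9,1],[7,2],[8,2],[9,2],[7,3],[8,3],[8,4]]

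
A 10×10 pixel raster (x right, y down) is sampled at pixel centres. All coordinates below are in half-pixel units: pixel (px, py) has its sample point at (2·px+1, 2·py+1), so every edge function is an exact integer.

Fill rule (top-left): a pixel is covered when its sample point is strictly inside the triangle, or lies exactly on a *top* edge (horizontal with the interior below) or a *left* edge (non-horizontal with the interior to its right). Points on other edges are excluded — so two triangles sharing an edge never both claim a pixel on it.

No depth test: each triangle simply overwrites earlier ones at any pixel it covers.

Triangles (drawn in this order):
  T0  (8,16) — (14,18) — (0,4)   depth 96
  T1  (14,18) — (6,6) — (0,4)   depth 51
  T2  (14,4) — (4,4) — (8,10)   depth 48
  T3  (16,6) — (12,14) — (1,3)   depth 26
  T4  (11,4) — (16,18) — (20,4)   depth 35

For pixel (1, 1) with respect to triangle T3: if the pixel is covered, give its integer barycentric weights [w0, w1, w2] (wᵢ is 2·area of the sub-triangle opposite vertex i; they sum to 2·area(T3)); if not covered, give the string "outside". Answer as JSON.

T0:
  2·area = 56  (B↔C swapped to make it positive)
  edge (8, 16)→(0, 4): d=(-8,-12) top-left  bias=+0
  edge (0, 4)→(14, 18): d=(14,14) right/bottom  bias=-1
  edge (14, 18)→(8, 16): d=(-6,-2) top-left  bias=+0
    (0,2)@(1, 5): e=[4,0,52] → ·  [on edge]
    (1,3)@(3, 7): e=[12,0,44] → ·  [on edge]
    (2,4)@(5, 9): e=[20,0,36] → ·  [on edge]
    (2,5)@(5, 11): e=[4,28,24] → #
    (3,5)@(7, 11): e=[28,0,28] → ·  [on edge]
    (2,6)@(5, 13): e=[-12,56,12] → ·
    (3,6)@(7, 13): e=[12,28,16] → #
    (4,6)@(9, 13): e=[36,0,20] → ·  [on edge]
    (2,7)@(5, 15): e=[-28,84,0] → ·  [on edge]
    (3,7)@(7, 15): e=[-4,56,4] → ·
    (4,7)@(9, 15): e=[20,28,8] → #
    (5,7)@(11, 15): e=[44,0,12] → ·  [on edge]
    (5,8)@(11, 17): e=[28,28,0] → #  [on edge]
    (6,8)@(13, 17): e=[52,0,4] → ·  [on edge]
    (7,9)@(15, 19): e=[60,0,-4] → ·  [on edge]
    (8,9)@(17, 19): e=[84,-28,0] → ·  [on edge]
  covered (4 px):
    · · · · · · · · · ·
    · · · · · · · · · ·
    · · · · · · · · · ·
    · · · · · · · · · ·
    · · · · · · · · · ·
    · · # · · · · · · ·
    · · · # · · · · · ·
    · · · · # · · · · ·
    · · · · · # · · · ·
    · · · · · · · · · ·
T1:
  2·area = 56  (B↔C swapped to make it positive)
  edge (14, 18)→(0, 4): d=(-14,-14) top-left  bias=+0
  edge (0, 4)→(6, 6): d=(6,2) right/bottom  bias=-1
  edge (6, 6)→(14, 18): d=(8,12) right/bottom  bias=-1
    (0,2)@(1, 5): e=[0,4,52] → #  [on edge]
    (1,2)@(3, 5): e=[28,0,28] → ·  [on edge]
    (0,3)@(1, 7): e=[-28,16,68] → ·
    (1,3)@(3, 7): e=[0,12,44] → #  [on edge]
    (2,3)@(5, 7): e=[28,8,20] → #
    (3,3)@(7, 7): e=[56,4,-4] → ·
    (4,3)@(9, 7): e=[84,0,-28] → ·  [on edge]
    (1,4)@(3, 9): e=[-28,24,60] → ·
    (2,4)@(5, 9): e=[0,20,36] → #  [on edge]
    (3,4)@(7, 9): e=[28,16,12] → #
    (4,4)@(9, 9): e=[56,12,-12] → ·
    (7,4)@(15, 9): e=[140,0,-84] → ·  [on edge]
    (3,5)@(7, 11): e=[0,28,28] → #  [on edge]
    (4,6)@(9, 13): e=[0,36,20] → #  [on edge]
    (5,7)@(11, 15): e=[0,44,12] → #  [on edge]
    (6,8)@(13, 17): e=[0,52,4] → #  [on edge]
    (7,9)@(15, 19): e=[0,60,-4] → ·  [on edge]
  covered (10 px):
    · · · · · · · · · ·
    · · · · · · · · · ·
    # · · · · · · · · ·
    · # # · · · · · · ·
    · · # # · · · · · ·
    · · · # # · · · · ·
    · · · · # · · · · ·
    · · · · · # · · · ·
    · · · · · · # · · ·
    · · · · · · · · · ·
T2:
  2·area = 60  (B↔C swapped to make it positive)
  edge (14, 4)→(8, 10): d=(-6,6) right/bottom  bias=-1
  edge (8, 10)→(4, 4): d=(-4,-6) top-left  bias=+0
  edge (4, 4)→(14, 4): d=(10,0) top-left  bias=+0
    (8,0)@(17, 1): e=[0,90,-30] → ·  [on edge]
    (7,1)@(15, 3): e=[0,70,-10] → ·  [on edge]
    (2,2)@(5, 5): e=[48,2,10] → #
    (3,2)@(7, 5): e=[36,14,10] → #
    (4,2)@(9, 5): e=[24,26,10] → #
    (5,2)@(11, 5): e=[12,38,10] → #
    (6,2)@(13, 5): e=[0,50,10] → ·  [on edge]
    (2,3)@(5, 7): e=[36,-6,30] → ·
    (3,3)@(7, 7): e=[24,6,30] → #
    (5,3)@(11, 7): e=[0,30,30] → ·  [on edge]
    (3,4)@(7, 9): e=[12,-2,50] → ·
    (4,4)@(9, 9): e=[0,10,50] → ·  [on edge]
    (3,5)@(7, 11): e=[0,-10,70] → ·  [on edge]
    (2,6)@(5, 13): e=[0,-30,90] → ·  [on edge]
    (1,7)@(3, 15): e=[0,-50,110] → ·  [on edge]
    (0,8)@(1, 17): e=[0,-70,130] → ·  [on edge]
  covered (6 px):
    · · · · · · · · · ·
    · · · · · · · · · ·
    · · # # # # · · · ·
    · · · # # · · · · ·
    · · · · · · · · · ·
    · · · · · · · · · ·
    · · · · · · · · · ·
    · · · · · · · · · ·
    · · · · · · · · · ·
    · · · · · · · · · ·
T3:
  2·area = 132
  edge (16, 6)→(12, 14): d=(-4,8) right/bottom  bias=-1
  edge (12, 14)→(1, 3): d=(-11,-11) top-left  bias=+0
  edge (1, 3)→(16, 6): d=(15,3) right/bottom  bias=-1
    (0,1)@(1, 3): e=[132,0,0] → ·  [on edge]
    (1,2)@(3, 5): e=[108,0,24] → #  [on edge]
    (2,2)@(5, 5): e=[92,22,18] → #
    (3,2)@(7, 5): e=[76,44,12] → #
    (4,2)@(9, 5): e=[60,66,6] → #
    (5,2)@(11, 5): e=[44,88,0] → ·  [on edge]
    (1,3)@(3, 7): e=[100,-22,54] → ·
    (2,3)@(5, 7): e=[84,0,48] → #  [on edge]
    (5,3)@(11, 7): e=[36,66,30] → #
    (6,3)@(13, 7): e=[20,88,24] → #
    (7,3)@(15, 7): e=[4,110,18] → #
    (8,3)@(17, 7): e=[-12,132,12] → ·
    (3,4)@(7, 9): e=[60,0,72] → #  [on edge]
    (4,5)@(9, 11): e=[36,0,96] → #  [on edge]
    (5,6)@(11, 13): e=[12,0,120] → #  [on edge]
    (6,7)@(13, 15): e=[-12,0,144] → ·  [on edge]
    (7,8)@(15, 17): e=[-36,0,168] → ·  [on edge]
    (8,9)@(17, 19): e=[-60,0,192] → ·  [on edge]
  covered (18 px):
    · · · · · · · · · ·
    · · · · · · · · · ·
    · # # # # · · · · ·
    · · # # # # # # · ·
    · · · # # # # · · ·
    · · · · # # # · · ·
    · · · · · # · · · ·
    · · · · · · · · · ·
    · · · · · · · · · ·
    · · · · · · · · · ·
T4:
  2·area = 126  (B↔C swapped to make it positive)
  edge (11, 4)→(20, 4): d=(9,0) top-left  bias=+0
  edge (20, 4)→(16, 18): d=(-4,14) right/bottom  bias=-1
  edge (16, 18)→(11, 4): d=(-5,-14) top-left  bias=+0
    (6,2)@(13, 5): e=[9,94,23] → #
    (7,2)@(15, 5): e=[9,66,51] → #
    (8,2)@(17, 5): e=[9,38,79] → #
    (9,2)@(19, 5): e=[9,10,107] → #
    (6,3)@(13, 7): e=[27,86,13] → #
    (6,4)@(13, 9): e=[45,78,3] → #
    (9,4)@(19, 9): e=[45,-6,87] → ·
    (6,5)@(13, 11): e=[63,70,-7] → ·
    (7,5)@(15, 11): e=[63,42,21] → #
    (9,5)@(19, 11): e=[63,-14,77] → ·
    (7,6)@(15, 13): e=[81,34,11] → #
    (9,6)@(19, 13): e=[81,-22,67] → ·
  covered (16 px):
    · · · · · · · · · ·
    · · · · · · · · · ·
    · · · · · · # # # #
    · · · · · · # # # #
    · · · · · · # # # ·
    · · · · · · · # # ·
    · · · · · · · # # ·
    · · · · · · · # · ·
    · · · · · · · · · ·
    · · · · · · · · · ·

Answer: "outside"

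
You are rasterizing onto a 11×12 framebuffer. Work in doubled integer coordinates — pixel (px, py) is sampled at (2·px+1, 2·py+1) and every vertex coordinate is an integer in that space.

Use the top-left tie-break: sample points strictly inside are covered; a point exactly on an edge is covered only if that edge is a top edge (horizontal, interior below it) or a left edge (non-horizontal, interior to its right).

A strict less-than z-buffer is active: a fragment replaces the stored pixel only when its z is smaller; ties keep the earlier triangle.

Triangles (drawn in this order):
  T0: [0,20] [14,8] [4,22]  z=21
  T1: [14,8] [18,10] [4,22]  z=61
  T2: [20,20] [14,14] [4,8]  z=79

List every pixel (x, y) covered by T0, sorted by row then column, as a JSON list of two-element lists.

T0:
  2·area = 76
  edge (0, 20)→(14, 8): d=(14,-12) top-left  bias=+0
  edge (14, 8)→(4, 22): d=(-10,14) right/bottom  bias=-1
  edge (4, 22)→(0, 20): d=(-4,-2) top-left  bias=+0
    (9,0)@(19, 1): e=[-38,0,114] → .  [on edge]
    (6,4)@(13, 9): e=[2,4,70] → X
    (7,4)@(15, 9): e=[26,-24,74] → .
    (5,5)@(11, 11): e=[6,12,58] → X
    (6,5)@(13, 11): e=[30,-16,62] → .
    (4,6)@(9, 13): e=[10,20,46] → X
    (5,6)@(11, 13): e=[34,-8,50] → .
    (3,7)@(7, 15): e=[14,28,34] → X
    (4,7)@(9, 15): e=[38,0,38] → .  [on edge]
    (2,8)@(5, 17): e=[18,36,22] → X
    (4,8)@(9, 17): e=[66,-20,30] → .
    (1,9)@(3, 19): e=[22,44,10] → X
  covered (9 px):
    . . . . . . . . . . .
    . . . . . . . . . . .
    . . . . . . . . . . .
    . . . . . . . . . . .
    . . . . . . X . . . .
    . . . . . X . . . . .
    . . . . X . . . . . .
    . . . X . . . . . . .
    . . X X . . . . . . .
    . X X . . . . . . . .
    . X . . . . . . . . .
    . . . . . . . . . . .
T1:
  2·area = 76
  edge (14, 8)→(18, 10): d=(4,2) right/bottom  bias=-1
  edge (18, 10)→(4, 22): d=(-14,12) right/bottom  bias=-1
  edge (4, 22)→(14, 8): d=(10,-14) top-left  bias=+0
    (9,0)@(19, 1): e=[-38,114,0] → .  [on edge]
    (7,4)@(15, 9): e=[2,50,24] → X
    (8,4)@(17, 9): e=[-2,26,52] → .
    (6,5)@(13, 11): e=[14,46,16] → X
    (8,5)@(17, 11): e=[6,-2,72] → .
    (5,6)@(11, 13): e=[26,42,8] → X
    (7,6)@(15, 13): e=[18,-6,64] → .
    (4,7)@(9, 15): e=[38,38,0] → X  [on edge]
    (6,7)@(13, 15): e=[30,-10,56] → .
    (4,8)@(9, 17): e=[46,10,20] → X
    (5,8)@(11, 17): e=[42,-14,48] → .
    (3,9)@(7, 19): e=[58,6,12] → X
  covered (10 px):
    . . . . . . . . . . .
    . . . . . . . . . . .
    . . . . . . . . . . .
    . . . . . . . . . . .
    . . . . . . . X . . .
    . . . . . . X X . . .
    . . . . . X X . . . .
    . . . . X X . . . . .
    . . . . X . . . . . .
    . . . X . . . . . . .
    . . X . . . . . . . .
    . . . . . . . . . . .
T2:
  2·area = 24  (B↔C swapped to make it positive)
  edge (20, 20)→(4, 8): d=(-16,-12) top-left  bias=+0
  edge (4, 8)→(14, 14): d=(10,6) right/bottom  bias=-1
  edge (14, 14)→(20, 20): d=(6,6) right/bottom  bias=-1
    (0,0)@(1, 1): e=[76,-52,0] → .  [on edge]
    (1,1)@(3, 3): e=[68,-44,0] → .  [on edge]
    (2,2)@(5, 5): e=[60,-36,0] → .  [on edge]
    (3,3)@(7, 7): e=[52,-28,0] → .  [on edge]
    (4,4)@(9, 9): e=[44,-20,0] → .  [on edge]
    (4,5)@(9, 11): e=[12,0,12] → .  [on edge]
    (5,5)@(11, 11): e=[36,-12,0] → .  [on edge]
    (5,6)@(11, 13): e=[4,8,12] → X
    (6,6)@(13, 13): e=[28,-4,0] → .  [on edge]
    (5,7)@(11, 15): e=[-28,28,24] → .
    (7,7)@(15, 15): e=[20,4,0] → .  [on edge]
    (8,8)@(17, 17): e=[12,12,0] → .  [on edge]
    (9,8)@(19, 17): e=[36,0,-12] → .  [on edge]
    (9,9)@(19, 19): e=[4,20,0] → .  [on edge]
    (10,10)@(21, 21): e=[-4,28,0] → .  [on edge]
  covered (1 px):
    . . . . . . . . . . .
    . . . . . . . . . . .
    . . . . . . . . . . .
    . . . . . . . . . . .
    . . . . . . . . . . .
    . . . . . . . . . . .
    . . . . . X . . . . .
    . . . . . . . . . . .
    . . . . . . . . . . .
    . . . . . . . . . . .
    . . . . . . . . . . .
    . . . . . . . . . . .

Final: [[6,4],[5,5],[4,6],[3,7],[2,8],[3,8],[1,9],[2,9],[1,10]]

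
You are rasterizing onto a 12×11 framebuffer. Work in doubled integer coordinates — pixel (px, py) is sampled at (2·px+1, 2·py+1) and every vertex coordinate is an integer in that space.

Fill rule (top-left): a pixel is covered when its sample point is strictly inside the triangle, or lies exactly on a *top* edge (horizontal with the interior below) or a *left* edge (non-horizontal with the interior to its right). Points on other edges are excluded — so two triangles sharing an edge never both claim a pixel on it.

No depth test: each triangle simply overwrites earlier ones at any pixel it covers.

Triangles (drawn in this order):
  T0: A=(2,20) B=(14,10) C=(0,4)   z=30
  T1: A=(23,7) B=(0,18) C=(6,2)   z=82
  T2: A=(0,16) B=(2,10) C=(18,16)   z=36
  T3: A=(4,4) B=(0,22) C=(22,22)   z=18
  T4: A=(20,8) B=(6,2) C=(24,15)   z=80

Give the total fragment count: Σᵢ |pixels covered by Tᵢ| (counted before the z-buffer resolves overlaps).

T0:
  2·area = 212  (B↔C swapped to make it positive)
  edge (2, 20)→(0, 4): d=(-2,-16) top-left  bias=+0
  edge (0, 4)→(14, 10): d=(14,6) right/bottom  bias=-1
  edge (14, 10)→(2, 20): d=(-12,10) right/bottom  bias=-1
    (0,2)@(1, 5): e=[14,8,190] → █
    (1,2)@(3, 5): e=[46,-4,170] → ·
    (0,3)@(1, 7): e=[10,36,166] → █
    (1,3)@(3, 7): e=[42,24,146] → █
    (2,3)@(5, 7): e=[74,12,126] → █
    (3,3)@(7, 7): e=[106,0,106] → ·  [on edge]
    (0,4)@(1, 9): e=[6,64,142] → █
    (3,4)@(7, 9): e=[102,28,82] → █
    (4,4)@(9, 9): e=[134,16,62] → █
    (5,4)@(11, 9): e=[166,4,42] → █
    (6,4)@(13, 9): e=[198,-8,22] → ·
    (0,5)@(1, 11): e=[2,92,118] → █
    (10,6)@(21, 13): e=[318,0,-106] → ·  [on edge]
  covered (26 px):
    · · · · · · · · · · · ·
    · · · · · · · · · · · ·
    █ · · · · · · · · · · ·
    █ █ █ · · · · · · · · ·
    █ █ █ █ █ █ · · · · · ·
    █ █ █ █ █ █ · · · · · ·
    · █ █ █ █ · · · · · · ·
    · █ █ █ · · · · · · · ·
    · █ █ · · · · · · · · ·
    · █ · · · · · · · · · ·
    · · · · · · · · · · · ·
T1:
  2·area = 302
  edge (23, 7)→(0, 18): d=(-23,11) right/bottom  bias=-1
  edge (0, 18)→(6, 2): d=(6,-16) top-left  bias=+0
  edge (6, 2)→(23, 7): d=(17,5) right/bottom  bias=-1
    (3,1)@(7, 3): e=[268,22,12] → █
    (4,1)@(9, 3): e=[246,54,2] → █
    (5,1)@(11, 3): e=[224,86,-8] → ·
    (2,2)@(5, 5): e=[244,2,56] → █
    (5,2)@(11, 5): e=[178,98,26] → █
    (6,2)@(13, 5): e=[156,130,16] → █
    (7,2)@(15, 5): e=[134,162,6] → █
    (8,2)@(17, 5): e=[112,194,-4] → ·
    (2,3)@(5, 7): e=[198,14,90] → █
    (8,3)@(17, 7): e=[66,206,30] → █
    (9,3)@(19, 7): e=[44,238,20] → █
    (10,3)@(21, 7): e=[22,270,10] → █
    (11,3)@(23, 7): e=[0,302,0] → ·  [on edge]
  covered (37 px):
    · · · · · · · · · · · ·
    · · · █ █ · · · · · · ·
    · · █ █ █ █ █ █ · · · ·
    · · █ █ █ █ █ █ █ █ █ ·
    · · █ █ █ █ █ █ █ · · ·
    · █ █ █ █ █ █ · · · · ·
    · █ █ █ █ · · · · · · ·
    · █ █ · · · · · · · · ·
    █ · · · · · · · · · · ·
    · · · · · · · · · · · ·
    · · · · · · · · · · · ·
T2:
  2·area = 108
  edge (0, 16)→(2, 10): d=(2,-6) top-left  bias=+0
  edge (2, 10)→(18, 16): d=(16,6) right/bottom  bias=-1
  edge (18, 16)→(0, 16): d=(-18,0) right/bottom  bias=-1
    (2,0)@(5, 1): e=[0,-162,270] → ·  [on edge]
    (1,3)@(3, 7): e=[0,-54,162] → ·  [on edge]
    (1,5)@(3, 11): e=[8,10,90] → █
    (2,5)@(5, 11): e=[20,-2,90] → ·
    (0,6)@(1, 13): e=[0,54,54] → █  [on edge]
    (2,6)@(5, 13): e=[24,30,54] → █
    (3,6)@(7, 13): e=[36,18,54] → █
    (4,6)@(9, 13): e=[48,6,54] → █
    (5,6)@(11, 13): e=[60,-6,54] → ·
    (0,7)@(1, 15): e=[4,86,18] → █
    (5,7)@(11, 15): e=[64,26,18] → █
    (6,7)@(13, 15): e=[76,14,18] → █
  covered (14 px):
    · · · · · · · · · · · ·
    · · · · · · · · · · · ·
    · · · · · · · · · · · ·
    · · · · · · · · · · · ·
    · · · · · · · · · · · ·
    · █ · · · · · · · · · ·
    █ █ █ █ █ · · · · · · ·
    █ █ █ █ █ █ █ █ · · · ·
    · · · · · · · · · · · ·
    · · · · · · · · · · · ·
    · · · · · · · · · · · ·
T3:
  2·area = 396  (B↔C swapped to make it positive)
  edge (4, 4)→(22, 22): d=(18,18) right/bottom  bias=-1
  edge (22, 22)→(0, 22): d=(-22,0) right/bottom  bias=-1
  edge (0, 22)→(4, 4): d=(4,-18) top-left  bias=+0
    (0,0)@(1, 1): e=[0,462,-66] → ·  [on edge]
    (1,1)@(3, 3): e=[0,418,-22] → ·  [on edge]
    (2,2)@(5, 5): e=[0,374,22] → ·  [on edge]
    (2,3)@(5, 7): e=[36,330,30] → █
    (3,3)@(7, 7): e=[0,330,66] → ·  [on edge]
    (1,4)@(3, 9): e=[108,286,2] → █
    (3,4)@(7, 9): e=[36,286,74] → █
    (4,4)@(9, 9): e=[0,286,110] → ·  [on edge]
    (1,5)@(3, 11): e=[144,242,10] → █
    (4,5)@(9, 11): e=[36,242,118] → █
    (5,5)@(11, 11): e=[0,242,154] → ·  [on edge]
    (1,6)@(3, 13): e=[180,198,18] → █
    (6,6)@(13, 13): e=[0,198,198] → ·  [on edge]
    (7,7)@(15, 15): e=[0,154,242] → ·  [on edge]
    (8,8)@(17, 17): e=[0,110,286] → ·  [on edge]
    (9,9)@(19, 19): e=[0,66,330] → ·  [on edge]
    (10,10)@(21, 21): e=[0,22,374] → ·  [on edge]
  covered (45 px):
    · · · · · · · · · · · ·
    · · · · · · · · · · · ·
    · · · · · · · · · · · ·
    · · █ · · · · · · · · ·
    · █ █ █ · · · · · · · ·
    · █ █ █ █ · · · · · · ·
    · █ █ █ █ █ · · · · · ·
    · █ █ █ █ █ █ · · · · ·
    · █ █ █ █ █ █ █ · · · ·
    █ █ █ █ █ █ █ █ █ · · ·
    █ █ █ █ █ █ █ █ █ █ · ·
T4:
  2·area = 74  (B↔C swapped to make it positive)
  edge (20, 8)→(24, 15): d=(4,7) right/bottom  bias=-1
  edge (24, 15)→(6, 2): d=(-18,-13) top-left  bias=+0
  edge (6, 2)→(20, 8): d=(14,6) right/bottom  bias=-1
    (5,2)@(11, 5): e=[51,11,12] → █
    (6,2)@(13, 5): e=[37,37,0] → ·  [on edge]
    (5,3)@(11, 7): e=[59,-25,40] → ·
    (6,3)@(13, 7): e=[45,1,28] → █
    (7,3)@(15, 7): e=[31,27,16] → █
    (8,3)@(17, 7): e=[17,53,4] → █
    (9,3)@(19, 7): e=[3,79,-8] → ·
    (6,4)@(13, 9): e=[53,-35,56] → ·
    (7,4)@(15, 9): e=[39,-9,44] → ·
    (8,4)@(17, 9): e=[25,17,32] → █
    (9,4)@(19, 9): e=[11,43,20] → █
    (10,4)@(21, 9): e=[-3,69,8] → ·
  covered (8 px):
    · · · · · · · · · · · ·
    · · · · · · · · · · · ·
    · · · · · █ · · · · · ·
    · · · · · · █ █ █ · · ·
    · · · · · · · · █ █ · ·
    · · · · · · · · · █ █ ·
    · · · · · · · · · · · ·
    · · · · · · · · · · · ·
    · · · · · · · · · · · ·
    · · · · · · · · · · · ·
    · · · · · · · · · · · ·

Result: 130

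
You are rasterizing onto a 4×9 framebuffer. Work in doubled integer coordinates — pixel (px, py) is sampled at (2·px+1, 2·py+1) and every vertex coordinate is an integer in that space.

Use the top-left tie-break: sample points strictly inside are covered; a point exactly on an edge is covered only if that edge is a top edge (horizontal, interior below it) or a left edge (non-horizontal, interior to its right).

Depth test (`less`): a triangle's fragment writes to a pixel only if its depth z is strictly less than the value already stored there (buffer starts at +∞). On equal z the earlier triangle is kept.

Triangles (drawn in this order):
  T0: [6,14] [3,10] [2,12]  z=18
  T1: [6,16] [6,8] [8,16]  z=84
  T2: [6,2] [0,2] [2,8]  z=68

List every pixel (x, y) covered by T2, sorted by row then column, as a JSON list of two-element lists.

T0:
  2·area = 10  (B↔C swapped to make it positive)
  edge (6, 14)→(2, 12): d=(-4,-2) top-left  bias=+0
  edge (2, 12)→(3, 10): d=(1,-2) top-left  bias=+0
  edge (3, 10)→(6, 14): d=(3,4) right/bottom  bias=-1
    (1,5)@(3, 11): e=[6,1,3] → #
    (2,5)@(5, 11): e=[10,5,-5] → ·
    (1,6)@(3, 13): e=[-2,3,9] → ·
    (2,6)@(5, 13): e=[2,7,1] → #
    (3,6)@(7, 13): e=[6,11,-7] → ·
    (2,7)@(5, 15): e=[-6,9,7] → ·
  covered (2 px):
    · · · ·
    · · · ·
    · · · ·
    · · · ·
    · · · ·
    · # · ·
    · · # ·
    · · · ·
    · · · ·
T1:
  2·area = 16
  edge (6, 16)→(6, 8): d=(0,-8) top-left  bias=+0
  edge (6, 8)→(8, 16): d=(2,8) right/bottom  bias=-1
  edge (8, 16)→(6, 16): d=(-2,0) right/bottom  bias=-1
    (3,6)@(7, 13): e=[8,2,6] → #
    (3,7)@(7, 15): e=[8,6,2] → #
    (3,8)@(7, 17): e=[8,10,-2] → ·
  covered (2 px):
    · · · ·
    · · · ·
    · · · ·
    · · · ·
    · · · ·
    · · · ·
    · · · #
    · · · #
    · · · ·
T2:
  2·area = 36  (B↔C swapped to make it positive)
  edge (6, 2)→(2, 8): d=(-4,6) right/bottom  bias=-1
  edge (2, 8)→(0, 2): d=(-2,-6) top-left  bias=+0
  edge (0, 2)→(6, 2): d=(6,0) top-left  bias=+0
    (0,1)@(1, 3): e=[26,4,6] → #
    (1,1)@(3, 3): e=[14,16,6] → #
    (2,1)@(5, 3): e=[2,28,6] → #
    (3,1)@(7, 3): e=[-10,40,6] → ·
    (0,2)@(1, 5): e=[18,0,18] → #  [on edge]
    (2,2)@(5, 5): e=[-6,24,18] → ·
    (0,3)@(1, 7): e=[10,-4,30] → ·
    (1,3)@(3, 7): e=[-2,8,30] → ·
    (1,5)@(3, 11): e=[-18,0,54] → ·  [on edge]
    (2,8)@(5, 17): e=[-54,0,90] → ·  [on edge]
  covered (5 px):
    · · · ·
    # # # ·
    # # · ·
    · · · ·
    · · · ·
    · · · ·
    · · · ·
    · · · ·
    · · · ·

Answer: [[0,1],[1,1],[2,1],[0,2],[1,2]]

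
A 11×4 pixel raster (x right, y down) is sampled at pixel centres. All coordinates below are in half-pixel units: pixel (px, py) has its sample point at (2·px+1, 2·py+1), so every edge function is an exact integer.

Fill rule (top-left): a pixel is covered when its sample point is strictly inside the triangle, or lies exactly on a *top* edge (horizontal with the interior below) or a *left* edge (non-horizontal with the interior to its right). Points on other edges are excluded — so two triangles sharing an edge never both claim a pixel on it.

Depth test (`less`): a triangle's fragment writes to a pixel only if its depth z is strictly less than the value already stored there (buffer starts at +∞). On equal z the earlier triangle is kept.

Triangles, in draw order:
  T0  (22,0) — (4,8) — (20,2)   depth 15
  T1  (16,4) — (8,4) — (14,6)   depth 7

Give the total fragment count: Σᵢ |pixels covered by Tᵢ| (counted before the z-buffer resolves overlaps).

T0:
  2·area = 20  (B↔C swapped to make it positive)
  edge (22, 0)→(20, 2): d=(-2,2) right/bottom  bias=-1
  edge (20, 2)→(4, 8): d=(-16,6) right/bottom  bias=-1
  edge (4, 8)→(22, 0): d=(18,-8) top-left  bias=+0
    (10,0)@(21, 1): e=[0,10,10] → ·  [on edge]
    (8,1)@(17, 3): e=[4,2,14] → █
    (9,1)@(19, 3): e=[0,-10,30] → ·  [on edge]
    (5,2)@(11, 5): e=[12,6,2] → █
    (6,2)@(13, 5): e=[8,-6,18] → ·
    (8,2)@(17, 5): e=[0,-30,50] → ·  [on edge]
    (5,3)@(11, 7): e=[8,-26,38] → ·
    (7,3)@(15, 7): e=[0,-50,70] → ·  [on edge]
  covered (2 px):
    · · · · · · · · · · ·
    · · · · · · · · █ · ·
    · · · · · █ · · · · ·
    · · · · · · · · · · ·
T1:
  2·area = 16  (B↔C swapped to make it positive)
  edge (16, 4)→(14, 6): d=(-2,2) right/bottom  bias=-1
  edge (14, 6)→(8, 4): d=(-6,-2) top-left  bias=+0
  edge (8, 4)→(16, 4): d=(8,0) top-left  bias=+0
    (9,0)@(19, 1): e=[0,40,-24] → ·  [on edge]
    (2,1)@(5, 3): e=[24,0,-8] → ·  [on edge]
    (8,1)@(17, 3): e=[0,24,-8] → ·  [on edge]
    (5,2)@(11, 5): e=[8,0,8] → █  [on edge]
    (6,2)@(13, 5): e=[4,4,8] → █
    (7,2)@(15, 5): e=[0,8,8] → ·  [on edge]
    (5,3)@(11, 7): e=[4,-12,24] → ·
    (6,3)@(13, 7): e=[0,-8,24] → ·  [on edge]
    (8,3)@(17, 7): e=[-8,0,24] → ·  [on edge]
  covered (2 px):
    · · · · · · · · · · ·
    · · · · · · · · · · ·
    · · · · · █ █ · · · ·
    · · · · · · · · · · ·

Final: 4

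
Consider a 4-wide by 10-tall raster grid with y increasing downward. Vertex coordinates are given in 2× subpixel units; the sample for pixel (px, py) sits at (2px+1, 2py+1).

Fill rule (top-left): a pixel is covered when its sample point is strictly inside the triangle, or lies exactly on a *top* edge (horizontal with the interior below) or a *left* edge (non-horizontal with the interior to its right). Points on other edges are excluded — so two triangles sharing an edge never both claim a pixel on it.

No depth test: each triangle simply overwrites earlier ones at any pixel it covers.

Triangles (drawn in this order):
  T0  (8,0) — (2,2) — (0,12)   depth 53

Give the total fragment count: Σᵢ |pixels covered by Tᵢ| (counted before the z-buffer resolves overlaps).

T0:
  2·area = 56  (B↔C swapped to make it positive)
  edge (8, 0)→(0, 12): d=(-8,12) right/bottom  bias=-1
  edge (0, 12)→(2, 2): d=(2,-10) top-left  bias=+0
  edge (2, 2)→(8, 0): d=(6,-2) top-left  bias=+0
    (2,0)@(5, 1): e=[28,28,0] → █  [on edge]
    (3,0)@(7, 1): e=[4,48,4] → █
    (1,1)@(3, 3): e=[36,12,8] → █
    (3,1)@(7, 3): e=[-12,52,16] → ·
    (1,2)@(3, 5): e=[20,16,20] → █
    (2,2)@(5, 5): e=[-4,36,24] → ·
    (0,3)@(1, 7): e=[28,0,28] → █  [on edge]
    (2,3)@(5, 7): e=[-20,40,36] → ·
    (0,4)@(1, 9): e=[12,4,40] → █
    (1,4)@(3, 9): e=[-12,24,44] → ·
    (0,5)@(1, 11): e=[-4,8,52] → ·
  covered (8 px):
    · · █ █
    · █ █ ·
    · █ · ·
    █ █ · ·
    █ · · ·
    · · · ·
    · · · ·
    · · · ·
    · · · ·
    · · · ·

Result: 8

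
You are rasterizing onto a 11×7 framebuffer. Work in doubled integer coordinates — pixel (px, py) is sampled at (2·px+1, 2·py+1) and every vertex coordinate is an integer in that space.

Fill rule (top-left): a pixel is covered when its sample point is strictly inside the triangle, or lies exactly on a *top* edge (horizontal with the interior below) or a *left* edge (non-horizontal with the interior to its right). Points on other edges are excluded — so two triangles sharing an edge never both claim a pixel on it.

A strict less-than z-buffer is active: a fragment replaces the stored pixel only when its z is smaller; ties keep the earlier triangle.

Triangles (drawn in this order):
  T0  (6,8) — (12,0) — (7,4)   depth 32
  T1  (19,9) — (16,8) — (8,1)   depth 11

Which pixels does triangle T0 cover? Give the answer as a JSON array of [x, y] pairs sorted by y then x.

T0:
  2·area = 16  (B↔C swapped to make it positive)
  edge (6, 8)→(7, 4): d=(1,-4) top-left  bias=+0
  edge (7, 4)→(12, 0): d=(5,-4) top-left  bias=+0
  edge (12, 0)→(6, 8): d=(-6,8) right/bottom  bias=-1
    (5,0)@(11, 1): e=[13,1,2] → #
    (6,0)@(13, 1): e=[21,9,-14] → ·
    (4,1)@(9, 3): e=[7,3,6] → #
    (5,1)@(11, 3): e=[15,11,-10] → ·
    (3,2)@(7, 5): e=[1,5,10] → #
    (4,2)@(9, 5): e=[9,13,-6] → ·
    (3,3)@(7, 7): e=[3,15,-2] → ·
  covered (3 px):
    · · · · · # · · · · ·
    · · · · # · · · · · ·
    · · · # · · · · · · ·
    · · · · · · · · · · ·
    · · · · · · · · · · ·
    · · · · · · · · · · ·
    · · · · · · · · · · ·
T1:
  2·area = 13
  edge (19, 9)→(16, 8): d=(-3,-1) top-left  bias=+0
  edge (16, 8)→(8, 1): d=(-8,-7) top-left  bias=+0
  edge (8, 1)→(19, 9): d=(11,8) right/bottom  bias=-1
    (0,1)@(1, 3): e=[0,-65,78] → ·  [on edge]
    (3,2)@(7, 5): e=[0,-39,52] → ·  [on edge]
    (6,2)@(13, 5): e=[6,3,4] → #
    (7,2)@(15, 5): e=[8,17,-12] → ·
    (6,3)@(13, 7): e=[0,-13,26] → ·  [on edge]
    (7,3)@(15, 7): e=[2,1,10] → #
    (8,3)@(17, 7): e=[4,15,-6] → ·
    (7,4)@(15, 9): e=[-4,-15,32] → ·
    (9,4)@(19, 9): e=[0,13,0] → ·  [on edge]
  covered (2 px):
    · · · · · · · · · · ·
    · · · · · · · · · · ·
    · · · · · · # · · · ·
    · · · · · · · # · · ·
    · · · · · · · · · · ·
    · · · · · · · · · · ·
    · · · · · · · · · · ·

Result: [[5,0],[4,1],[3,2]]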